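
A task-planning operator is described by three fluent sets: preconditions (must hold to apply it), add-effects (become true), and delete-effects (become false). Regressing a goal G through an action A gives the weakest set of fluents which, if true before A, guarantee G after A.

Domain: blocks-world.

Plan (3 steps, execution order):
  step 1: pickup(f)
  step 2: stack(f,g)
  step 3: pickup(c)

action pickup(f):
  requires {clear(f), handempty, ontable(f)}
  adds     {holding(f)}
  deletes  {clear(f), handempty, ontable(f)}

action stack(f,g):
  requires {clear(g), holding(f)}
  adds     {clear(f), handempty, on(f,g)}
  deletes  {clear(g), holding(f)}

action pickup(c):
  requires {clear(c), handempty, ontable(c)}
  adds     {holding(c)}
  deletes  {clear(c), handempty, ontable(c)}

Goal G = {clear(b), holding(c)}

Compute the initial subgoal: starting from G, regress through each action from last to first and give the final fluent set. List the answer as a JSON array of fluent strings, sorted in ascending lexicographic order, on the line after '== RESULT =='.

Work backward from the goal:
  through step 3 (pickup(c)): drop {holding(c)}, keep {clear(b)}, require {clear(c), handempty, ontable(c)}
    → {clear(b), clear(c), handempty, ontable(c)}
  through step 2 (stack(f,g)): drop {handempty}, keep {clear(b), clear(c), ontable(c)}, require {clear(g), holding(f)}
    → {clear(b), clear(c), clear(g), holding(f), ontable(c)}
  through step 1 (pickup(f)): drop {holding(f)}, keep {clear(b), clear(c), clear(g), ontable(c)}, require {clear(f), handempty, ontable(f)}
    → {clear(b), clear(c), clear(f), clear(g), handempty, ontable(c), ontable(f)}

== RESULT ==
["clear(b)", "clear(c)", "clear(f)", "clear(g)", "handempty", "ontable(c)", "ontable(f)"]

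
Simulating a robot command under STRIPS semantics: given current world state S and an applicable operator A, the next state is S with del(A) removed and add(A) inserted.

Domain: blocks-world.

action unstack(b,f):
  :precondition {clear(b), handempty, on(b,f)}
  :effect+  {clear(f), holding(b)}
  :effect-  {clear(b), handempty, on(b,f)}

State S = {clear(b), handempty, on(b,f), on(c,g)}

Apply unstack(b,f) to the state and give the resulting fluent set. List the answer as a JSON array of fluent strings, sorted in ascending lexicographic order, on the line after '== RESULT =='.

Compute (S \ del) ∪ add:
  pre ⊆ S: {clear(b), handempty, on(b,f)} ⊆ S  — applicable
  S \ del = {on(c,g)}
  ∪ add   = {clear(f), holding(b), on(c,g)}

== RESULT ==
["clear(f)", "holding(b)", "on(c,g)"]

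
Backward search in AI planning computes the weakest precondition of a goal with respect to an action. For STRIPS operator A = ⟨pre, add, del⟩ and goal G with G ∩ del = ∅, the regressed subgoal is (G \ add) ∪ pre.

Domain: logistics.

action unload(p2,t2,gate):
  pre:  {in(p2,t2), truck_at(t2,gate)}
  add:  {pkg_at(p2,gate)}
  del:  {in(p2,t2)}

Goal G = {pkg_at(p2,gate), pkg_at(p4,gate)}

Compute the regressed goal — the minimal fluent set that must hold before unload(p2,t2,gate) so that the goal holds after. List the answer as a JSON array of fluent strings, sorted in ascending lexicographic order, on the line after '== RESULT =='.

Regress:
  G ∩ del = {}  (empty — regression defined)
  G \ add = {pkg_at(p2,gate), pkg_at(p4,gate)} \ {pkg_at(p2,gate)} = {pkg_at(p4,gate)}
  ∪ pre   = {pkg_at(p4,gate)} ∪ {in(p2,t2), truck_at(t2,gate)}
          = {in(p2,t2), pkg_at(p4,gate), truck_at(t2,gate)}

== RESULT ==
["in(p2,t2)", "pkg_at(p4,gate)", "truck_at(t2,gate)"]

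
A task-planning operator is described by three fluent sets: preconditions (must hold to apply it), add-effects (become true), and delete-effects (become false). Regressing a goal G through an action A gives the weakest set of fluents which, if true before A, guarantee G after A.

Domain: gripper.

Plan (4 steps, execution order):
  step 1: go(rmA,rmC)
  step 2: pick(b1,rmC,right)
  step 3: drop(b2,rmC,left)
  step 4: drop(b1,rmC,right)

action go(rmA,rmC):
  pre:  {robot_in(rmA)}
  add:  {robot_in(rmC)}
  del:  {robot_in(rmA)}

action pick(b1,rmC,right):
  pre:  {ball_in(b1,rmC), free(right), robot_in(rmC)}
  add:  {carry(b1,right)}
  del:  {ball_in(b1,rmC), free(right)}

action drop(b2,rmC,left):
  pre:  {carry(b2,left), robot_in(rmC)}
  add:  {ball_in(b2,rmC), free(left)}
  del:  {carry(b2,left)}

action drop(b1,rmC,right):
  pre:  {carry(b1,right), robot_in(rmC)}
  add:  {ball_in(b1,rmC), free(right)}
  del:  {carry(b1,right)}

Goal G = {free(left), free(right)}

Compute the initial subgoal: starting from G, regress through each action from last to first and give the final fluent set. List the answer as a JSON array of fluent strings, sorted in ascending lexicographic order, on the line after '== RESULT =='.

Regress step by step:
  through step 4 (drop(b1,rmC,right)): drop {free(right)}, keep {free(left)}, require {carry(b1,right), robot_in(rmC)}
    → {carry(b1,right), free(left), robot_in(rmC)}
  through step 3 (drop(b2,rmC,left)): drop {free(left)}, keep {carry(b1,right), robot_in(rmC)}, require {carry(b2,left), robot_in(rmC)}
    → {carry(b1,right), carry(b2,left), robot_in(rmC)}
  through step 2 (pick(b1,rmC,right)): drop {carry(b1,right)}, keep {carry(b2,left), robot_in(rmC)}, require {ball_in(b1,rmC), free(right), robot_in(rmC)}
    → {ball_in(b1,rmC), carry(b2,left), free(right), robot_in(rmC)}
  through step 1 (go(rmA,rmC)): drop {robot_in(rmC)}, keep {ball_in(b1,rmC), carry(b2,left), free(right)}, require {robot_in(rmA)}
    → {ball_in(b1,rmC), carry(b2,left), free(right), robot_in(rmA)}

== RESULT ==
["ball_in(b1,rmC)", "carry(b2,left)", "free(right)", "robot_in(rmA)"]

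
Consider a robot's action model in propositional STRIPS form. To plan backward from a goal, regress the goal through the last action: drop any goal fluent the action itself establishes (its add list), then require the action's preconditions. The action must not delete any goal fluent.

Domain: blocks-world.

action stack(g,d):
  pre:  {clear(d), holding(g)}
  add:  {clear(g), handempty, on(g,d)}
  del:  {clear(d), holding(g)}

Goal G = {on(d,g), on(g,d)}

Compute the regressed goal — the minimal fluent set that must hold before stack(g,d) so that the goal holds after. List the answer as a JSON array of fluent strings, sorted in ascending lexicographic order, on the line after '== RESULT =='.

Compute (G \ add) ∪ pre:
  G ∩ del = {}  (empty — regression defined)
  G \ add = {on(d,g), on(g,d)} \ {clear(g), handempty, on(g,d)} = {on(d,g)}
  ∪ pre   = {on(d,g)} ∪ {clear(d), holding(g)}
          = {clear(d), holding(g), on(d,g)}

== RESULT ==
["clear(d)", "holding(g)", "on(d,g)"]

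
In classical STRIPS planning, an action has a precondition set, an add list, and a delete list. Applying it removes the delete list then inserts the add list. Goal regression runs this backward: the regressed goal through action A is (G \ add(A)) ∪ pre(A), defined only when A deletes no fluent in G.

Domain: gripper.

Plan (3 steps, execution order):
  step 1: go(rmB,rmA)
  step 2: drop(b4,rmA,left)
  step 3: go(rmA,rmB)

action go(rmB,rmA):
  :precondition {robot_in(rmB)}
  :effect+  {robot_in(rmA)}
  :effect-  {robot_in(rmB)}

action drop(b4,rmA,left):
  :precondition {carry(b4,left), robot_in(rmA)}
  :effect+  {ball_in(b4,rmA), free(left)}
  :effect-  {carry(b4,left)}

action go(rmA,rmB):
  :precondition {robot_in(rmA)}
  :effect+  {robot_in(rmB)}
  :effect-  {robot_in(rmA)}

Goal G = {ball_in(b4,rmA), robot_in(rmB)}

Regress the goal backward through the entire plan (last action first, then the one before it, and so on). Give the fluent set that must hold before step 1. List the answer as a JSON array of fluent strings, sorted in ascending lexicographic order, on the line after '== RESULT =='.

Regress step by step:
  through step 3 (go(rmA,rmB)): drop {robot_in(rmB)}, keep {ball_in(b4,rmA)}, require {robot_in(rmA)}
    → {ball_in(b4,rmA), robot_in(rmA)}
  through step 2 (drop(b4,rmA,left)): drop {ball_in(b4,rmA)}, keep {robot_in(rmA)}, require {carry(b4,left), robot_in(rmA)}
    → {carry(b4,left), robot_in(rmA)}
  through step 1 (go(rmB,rmA)): drop {robot_in(rmA)}, keep {carry(b4,left)}, require {robot_in(rmB)}
    → {carry(b4,left), robot_in(rmB)}

== RESULT ==
["carry(b4,left)", "robot_in(rmB)"]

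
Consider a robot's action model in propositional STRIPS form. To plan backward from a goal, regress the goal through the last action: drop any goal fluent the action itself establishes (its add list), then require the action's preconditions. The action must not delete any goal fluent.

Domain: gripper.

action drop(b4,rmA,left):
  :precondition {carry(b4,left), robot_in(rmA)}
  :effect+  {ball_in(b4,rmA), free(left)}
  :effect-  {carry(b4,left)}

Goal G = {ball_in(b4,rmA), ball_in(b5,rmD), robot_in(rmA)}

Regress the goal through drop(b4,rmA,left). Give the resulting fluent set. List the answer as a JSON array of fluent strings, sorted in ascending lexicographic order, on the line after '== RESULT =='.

Compute (G \ add) ∪ pre:
  G ∩ del = {}  (empty — regression defined)
  G \ add = {ball_in(b4,rmA), ball_in(b5,rmD), robot_in(rmA)} \ {ball_in(b4,rmA), free(left)} = {ball_in(b5,rmD), robot_in(rmA)}
  ∪ pre   = {ball_in(b5,rmD), robot_in(rmA)} ∪ {carry(b4,left), robot_in(rmA)}
          = {ball_in(b5,rmD), carry(b4,left), robot_in(rmA)}

== RESULT ==
["ball_in(b5,rmD)", "carry(b4,left)", "robot_in(rmA)"]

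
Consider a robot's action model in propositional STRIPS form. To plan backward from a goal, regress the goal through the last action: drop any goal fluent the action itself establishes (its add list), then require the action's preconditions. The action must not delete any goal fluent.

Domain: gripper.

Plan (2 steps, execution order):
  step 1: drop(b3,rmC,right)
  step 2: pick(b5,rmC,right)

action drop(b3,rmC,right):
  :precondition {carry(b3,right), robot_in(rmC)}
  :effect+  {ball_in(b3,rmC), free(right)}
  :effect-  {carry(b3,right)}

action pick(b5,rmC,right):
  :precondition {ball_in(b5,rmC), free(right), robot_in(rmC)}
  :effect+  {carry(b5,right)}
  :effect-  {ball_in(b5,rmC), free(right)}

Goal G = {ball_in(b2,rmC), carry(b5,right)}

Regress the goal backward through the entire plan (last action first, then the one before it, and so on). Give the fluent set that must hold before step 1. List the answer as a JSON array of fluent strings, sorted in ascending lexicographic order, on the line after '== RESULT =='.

Work backward from the goal:
  through step 2 (pick(b5,rmC,right)): drop {carry(b5,right)}, keep {ball_in(b2,rmC)}, require {ball_in(b5,rmC), free(right), robot_in(rmC)}
    → {ball_in(b2,rmC), ball_in(b5,rmC), free(right), robot_in(rmC)}
  through step 1 (drop(b3,rmC,right)): drop {free(right)}, keep {ball_in(b2,rmC), ball_in(b5,rmC), robot_in(rmC)}, require {carry(b3,right), robot_in(rmC)}
    → {ball_in(b2,rmC), ball_in(b5,rmC), carry(b3,right), robot_in(rmC)}

== RESULT ==
["ball_in(b2,rmC)", "ball_in(b5,rmC)", "carry(b3,right)", "robot_in(rmC)"]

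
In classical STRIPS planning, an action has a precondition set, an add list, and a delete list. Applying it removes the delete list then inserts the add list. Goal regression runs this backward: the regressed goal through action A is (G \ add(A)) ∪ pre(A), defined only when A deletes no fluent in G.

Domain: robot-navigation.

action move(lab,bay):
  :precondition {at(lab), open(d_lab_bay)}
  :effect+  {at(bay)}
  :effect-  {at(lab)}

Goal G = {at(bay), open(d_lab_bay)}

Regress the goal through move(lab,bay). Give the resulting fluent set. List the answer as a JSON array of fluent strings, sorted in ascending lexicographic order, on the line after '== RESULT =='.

Compute (G \ add) ∪ pre:
  G ∩ del = {}  (empty — regression defined)
  G \ add = {at(bay), open(d_lab_bay)} \ {at(bay)} = {open(d_lab_bay)}
  ∪ pre   = {open(d_lab_bay)} ∪ {at(lab), open(d_lab_bay)}
          = {at(lab), open(d_lab_bay)}

== RESULT ==
["at(lab)", "open(d_lab_bay)"]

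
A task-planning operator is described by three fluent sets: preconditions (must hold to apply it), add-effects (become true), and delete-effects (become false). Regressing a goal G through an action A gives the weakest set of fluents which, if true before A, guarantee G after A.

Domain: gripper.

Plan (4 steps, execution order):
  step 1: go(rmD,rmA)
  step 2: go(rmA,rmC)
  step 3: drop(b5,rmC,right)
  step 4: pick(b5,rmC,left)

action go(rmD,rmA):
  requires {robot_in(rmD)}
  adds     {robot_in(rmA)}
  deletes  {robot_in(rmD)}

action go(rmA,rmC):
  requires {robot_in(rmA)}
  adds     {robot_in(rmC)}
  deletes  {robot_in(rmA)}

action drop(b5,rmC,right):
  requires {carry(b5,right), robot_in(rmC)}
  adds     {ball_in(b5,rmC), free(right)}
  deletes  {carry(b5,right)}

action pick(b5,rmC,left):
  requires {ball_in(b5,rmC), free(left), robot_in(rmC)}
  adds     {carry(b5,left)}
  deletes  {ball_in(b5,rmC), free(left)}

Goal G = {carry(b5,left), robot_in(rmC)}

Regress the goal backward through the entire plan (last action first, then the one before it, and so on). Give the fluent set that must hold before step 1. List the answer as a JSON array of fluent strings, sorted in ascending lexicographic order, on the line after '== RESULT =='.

Regress step by step:
  through step 4 (pick(b5,rmC,left)): drop {carry(b5,left)}, keep {robot_in(rmC)}, require {ball_in(b5,rmC), free(left), robot_in(rmC)}
    → {ball_in(b5,rmC), free(left), robot_in(rmC)}
  through step 3 (drop(b5,rmC,right)): drop {ball_in(b5,rmC)}, keep {free(left), robot_in(rmC)}, require {carry(b5,right), robot_in(rmC)}
    → {carry(b5,right), free(left), robot_in(rmC)}
  through step 2 (go(rmA,rmC)): drop {robot_in(rmC)}, keep {carry(b5,right), free(left)}, require {robot_in(rmA)}
    → {carry(b5,right), free(left), robot_in(rmA)}
  through step 1 (go(rmD,rmA)): drop {robot_in(rmA)}, keep {carry(b5,right), free(left)}, require {robot_in(rmD)}
    → {carry(b5,right), free(left), robot_in(rmD)}

== RESULT ==
["carry(b5,right)", "free(left)", "robot_in(rmD)"]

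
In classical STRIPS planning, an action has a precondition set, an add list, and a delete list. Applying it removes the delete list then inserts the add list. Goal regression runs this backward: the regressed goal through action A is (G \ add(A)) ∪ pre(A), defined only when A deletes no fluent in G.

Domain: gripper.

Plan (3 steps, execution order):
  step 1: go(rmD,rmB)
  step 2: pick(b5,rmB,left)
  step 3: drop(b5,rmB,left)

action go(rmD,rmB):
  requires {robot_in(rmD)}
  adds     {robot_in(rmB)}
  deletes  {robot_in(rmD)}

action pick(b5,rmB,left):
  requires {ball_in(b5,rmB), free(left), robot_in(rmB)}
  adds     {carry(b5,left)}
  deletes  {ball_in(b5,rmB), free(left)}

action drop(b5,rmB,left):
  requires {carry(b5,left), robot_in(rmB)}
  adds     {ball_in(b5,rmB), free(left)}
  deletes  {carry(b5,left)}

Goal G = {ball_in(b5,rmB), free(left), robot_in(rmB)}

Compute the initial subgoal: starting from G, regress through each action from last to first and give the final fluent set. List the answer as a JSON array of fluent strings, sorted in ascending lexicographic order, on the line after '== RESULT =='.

Work backward from the goal:
  through step 3 (drop(b5,rmB,left)): drop {ball_in(b5,rmB), free(left)}, keep {robot_in(rmB)}, require {carry(b5,left), robot_in(rmB)}
    → {carry(b5,left), robot_in(rmB)}
  through step 2 (pick(b5,rmB,left)): drop {carry(b5,left)}, keep {robot_in(rmB)}, require {ball_in(b5,rmB), free(left), robot_in(rmB)}
    → {ball_in(b5,rmB), free(left), robot_in(rmB)}
  through step 1 (go(rmD,rmB)): drop {robot_in(rmB)}, keep {ball_in(b5,rmB), free(left)}, require {robot_in(rmD)}
    → {ball_in(b5,rmB), free(left), robot_in(rmD)}

== RESULT ==
["ball_in(b5,rmB)", "free(left)", "robot_in(rmD)"]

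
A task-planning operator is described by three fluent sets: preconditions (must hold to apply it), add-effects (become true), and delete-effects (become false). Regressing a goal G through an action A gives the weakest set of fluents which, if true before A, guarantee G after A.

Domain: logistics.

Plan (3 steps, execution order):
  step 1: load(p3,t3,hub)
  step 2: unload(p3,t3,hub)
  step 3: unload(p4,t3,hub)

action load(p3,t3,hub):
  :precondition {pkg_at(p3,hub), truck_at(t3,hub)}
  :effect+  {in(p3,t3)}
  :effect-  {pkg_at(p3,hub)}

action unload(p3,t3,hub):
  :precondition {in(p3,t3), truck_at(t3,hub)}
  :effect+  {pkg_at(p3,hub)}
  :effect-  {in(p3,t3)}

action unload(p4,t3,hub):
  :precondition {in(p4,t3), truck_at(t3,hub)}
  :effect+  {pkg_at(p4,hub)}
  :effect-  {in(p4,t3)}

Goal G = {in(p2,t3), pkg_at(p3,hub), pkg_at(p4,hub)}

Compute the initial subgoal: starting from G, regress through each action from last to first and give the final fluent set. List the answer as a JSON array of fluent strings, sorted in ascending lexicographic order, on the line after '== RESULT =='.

Work backward from the goal:
  through step 3 (unload(p4,t3,hub)): drop {pkg_at(p4,hub)}, keep {in(p2,t3), pkg_at(p3,hub)}, require {in(p4,t3), truck_at(t3,hub)}
    → {in(p2,t3), in(p4,t3), pkg_at(p3,hub), truck_at(t3,hub)}
  through step 2 (unload(p3,t3,hub)): drop {pkg_at(p3,hub)}, keep {in(p2,t3), in(p4,t3), truck_at(t3,hub)}, require {in(p3,t3), truck_at(t3,hub)}
    → {in(p2,t3), in(p3,t3), in(p4,t3), truck_at(t3,hub)}
  through step 1 (load(p3,t3,hub)): drop {in(p3,t3)}, keep {in(p2,t3), in(p4,t3), truck_at(t3,hub)}, require {pkg_at(p3,hub), truck_at(t3,hub)}
    → {in(p2,t3), in(p4,t3), pkg_at(p3,hub), truck_at(t3,hub)}

== RESULT ==
["in(p2,t3)", "in(p4,t3)", "pkg_at(p3,hub)", "truck_at(t3,hub)"]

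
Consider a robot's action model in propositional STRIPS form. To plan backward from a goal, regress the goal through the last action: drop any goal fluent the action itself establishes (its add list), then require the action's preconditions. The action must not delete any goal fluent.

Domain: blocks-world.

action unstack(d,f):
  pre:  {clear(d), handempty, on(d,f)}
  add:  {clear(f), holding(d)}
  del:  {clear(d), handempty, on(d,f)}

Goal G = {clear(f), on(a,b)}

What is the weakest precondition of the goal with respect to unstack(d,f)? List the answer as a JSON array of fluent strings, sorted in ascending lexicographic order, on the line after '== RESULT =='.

Regress:
  G ∩ del = {}  (empty — regression defined)
  G \ add = {clear(f), on(a,b)} \ {clear(f), holding(d)} = {on(a,b)}
  ∪ pre   = {on(a,b)} ∪ {clear(d), handempty, on(d,f)}
          = {clear(d), handempty, on(a,b), on(d,f)}

== RESULT ==
["clear(d)", "handempty", "on(a,b)", "on(d,f)"]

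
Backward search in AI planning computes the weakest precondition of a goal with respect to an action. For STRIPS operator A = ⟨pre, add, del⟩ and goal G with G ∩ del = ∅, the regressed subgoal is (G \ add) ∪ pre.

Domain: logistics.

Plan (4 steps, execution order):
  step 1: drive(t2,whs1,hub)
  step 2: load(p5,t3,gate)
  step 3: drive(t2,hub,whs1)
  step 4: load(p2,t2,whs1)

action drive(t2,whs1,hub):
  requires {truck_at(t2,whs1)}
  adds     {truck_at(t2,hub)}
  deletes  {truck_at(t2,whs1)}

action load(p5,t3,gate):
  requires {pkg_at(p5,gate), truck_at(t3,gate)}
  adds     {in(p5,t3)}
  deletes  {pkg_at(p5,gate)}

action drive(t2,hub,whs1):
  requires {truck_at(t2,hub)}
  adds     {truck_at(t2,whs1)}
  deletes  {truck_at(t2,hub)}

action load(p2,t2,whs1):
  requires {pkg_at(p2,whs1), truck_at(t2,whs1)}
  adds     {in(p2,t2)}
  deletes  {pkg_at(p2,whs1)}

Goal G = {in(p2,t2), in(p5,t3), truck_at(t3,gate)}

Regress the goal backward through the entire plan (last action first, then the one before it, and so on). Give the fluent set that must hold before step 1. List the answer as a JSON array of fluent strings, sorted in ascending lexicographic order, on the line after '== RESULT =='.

Work backward from the goal:
  through step 4 (load(p2,t2,whs1)): drop {in(p2,t2)}, keep {in(p5,t3), truck_at(t3,gate)}, require {pkg_at(p2,whs1), truck_at(t2,whs1)}
    → {in(p5,t3), pkg_at(p2,whs1), truck_at(t2,whs1), truck_at(t3,gate)}
  through step 3 (drive(t2,hub,whs1)): drop {truck_at(t2,whs1)}, keep {in(p5,t3), pkg_at(p2,whs1), truck_at(t3,gate)}, require {truck_at(t2,hub)}
    → {in(p5,t3), pkg_at(p2,whs1), truck_at(t2,hub), truck_at(t3,gate)}
  through step 2 (load(p5,t3,gate)): drop {in(p5,t3)}, keep {pkg_at(p2,whs1), truck_at(t2,hub), truck_at(t3,gate)}, require {pkg_at(p5,gate), truck_at(t3,gate)}
    → {pkg_at(p2,whs1), pkg_at(p5,gate), truck_at(t2,hub), truck_at(t3,gate)}
  through step 1 (drive(t2,whs1,hub)): drop {truck_at(t2,hub)}, keep {pkg_at(p2,whs1), pkg_at(p5,gate), truck_at(t3,gate)}, require {truck_at(t2,whs1)}
    → {pkg_at(p2,whs1), pkg_at(p5,gate), truck_at(t2,whs1), truck_at(t3,gate)}

== RESULT ==
["pkg_at(p2,whs1)", "pkg_at(p5,gate)", "truck_at(t2,whs1)", "truck_at(t3,gate)"]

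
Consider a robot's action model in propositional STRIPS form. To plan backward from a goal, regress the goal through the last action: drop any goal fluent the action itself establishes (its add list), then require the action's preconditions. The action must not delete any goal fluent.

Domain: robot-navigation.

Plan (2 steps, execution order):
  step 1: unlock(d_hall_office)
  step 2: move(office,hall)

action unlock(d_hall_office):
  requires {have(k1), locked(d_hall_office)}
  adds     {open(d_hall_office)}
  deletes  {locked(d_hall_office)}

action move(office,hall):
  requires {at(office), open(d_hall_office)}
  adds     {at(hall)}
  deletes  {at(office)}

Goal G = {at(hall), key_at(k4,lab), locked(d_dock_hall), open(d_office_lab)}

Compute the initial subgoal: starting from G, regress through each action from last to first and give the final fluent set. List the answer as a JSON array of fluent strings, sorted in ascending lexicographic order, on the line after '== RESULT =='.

Work backward from the goal:
  through step 2 (move(office,hall)): drop {at(hall)}, keep {key_at(k4,lab), locked(d_dock_hall), open(d_office_lab)}, require {at(office), open(d_hall_office)}
    → {at(office), key_at(k4,lab), locked(d_dock_hall), open(d_hall_office), open(d_office_lab)}
  through step 1 (unlock(d_hall_office)): drop {open(d_hall_office)}, keep {at(office), key_at(k4,lab), locked(d_dock_hall), open(d_office_lab)}, require {have(k1), locked(d_hall_office)}
    → {at(office), have(k1), key_at(k4,lab), locked(d_dock_hall), locked(d_hall_office), open(d_office_lab)}

== RESULT ==
["at(office)", "have(k1)", "key_at(k4,lab)", "locked(d_dock_hall)", "locked(d_hall_office)", "open(d_office_lab)"]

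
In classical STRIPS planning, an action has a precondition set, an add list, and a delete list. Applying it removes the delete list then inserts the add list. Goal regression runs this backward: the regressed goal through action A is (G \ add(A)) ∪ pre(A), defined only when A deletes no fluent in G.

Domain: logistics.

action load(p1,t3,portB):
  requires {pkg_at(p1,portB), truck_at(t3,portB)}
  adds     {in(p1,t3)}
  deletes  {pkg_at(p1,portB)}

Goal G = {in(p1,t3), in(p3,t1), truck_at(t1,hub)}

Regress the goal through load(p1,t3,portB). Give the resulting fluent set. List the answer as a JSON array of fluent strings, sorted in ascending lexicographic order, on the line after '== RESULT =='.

Compute (G \ add) ∪ pre:
  G ∩ del = {}  (empty — regression defined)
  G \ add = {in(p1,t3), in(p3,t1), truck_at(t1,hub)} \ {in(p1,t3)} = {in(p3,t1), truck_at(t1,hub)}
  ∪ pre   = {in(p3,t1), truck_at(t1,hub)} ∪ {pkg_at(p1,portB), truck_at(t3,portB)}
          = {in(p3,t1), pkg_at(p1,portB), truck_at(t1,hub), truck_at(t3,portB)}

== RESULT ==
["in(p3,t1)", "pkg_at(p1,portB)", "truck_at(t1,hub)", "truck_at(t3,portB)"]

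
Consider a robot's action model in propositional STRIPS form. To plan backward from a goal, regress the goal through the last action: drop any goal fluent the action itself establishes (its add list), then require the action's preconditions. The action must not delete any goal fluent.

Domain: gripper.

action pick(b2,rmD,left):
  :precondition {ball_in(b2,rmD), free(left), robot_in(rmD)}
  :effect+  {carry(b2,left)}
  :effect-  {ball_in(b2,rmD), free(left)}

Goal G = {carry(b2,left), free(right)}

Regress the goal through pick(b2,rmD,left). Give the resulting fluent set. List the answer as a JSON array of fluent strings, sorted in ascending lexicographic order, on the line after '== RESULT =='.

Regress:
  G ∩ del = {}  (empty — regression defined)
  G \ add = {carry(b2,left), free(right)} \ {carry(b2,left)} = {free(right)}
  ∪ pre   = {free(right)} ∪ {ball_in(b2,rmD), free(left), robot_in(rmD)}
          = {ball_in(b2,rmD), free(left), free(right), robot_in(rmD)}

== RESULT ==
["ball_in(b2,rmD)", "free(left)", "free(right)", "robot_in(rmD)"]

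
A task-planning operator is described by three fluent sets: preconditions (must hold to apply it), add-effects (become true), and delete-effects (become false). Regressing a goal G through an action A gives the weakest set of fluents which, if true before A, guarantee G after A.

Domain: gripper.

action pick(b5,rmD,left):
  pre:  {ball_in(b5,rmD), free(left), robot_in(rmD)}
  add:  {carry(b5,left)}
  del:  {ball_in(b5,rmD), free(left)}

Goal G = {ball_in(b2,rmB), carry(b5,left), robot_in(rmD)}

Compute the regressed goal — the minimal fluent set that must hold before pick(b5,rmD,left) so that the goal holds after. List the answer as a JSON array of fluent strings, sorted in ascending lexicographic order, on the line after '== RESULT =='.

Regress:
  G ∩ del = {}  (empty — regression defined)
  G \ add = {ball_in(b2,rmB), carry(b5,left), robot_in(rmD)} \ {carry(b5,left)} = {ball_in(b2,rmB), robot_in(rmD)}
  ∪ pre   = {ball_in(b2,rmB), robot_in(rmD)} ∪ {ball_in(b5,rmD), free(left), robot_in(rmD)}
          = {ball_in(b2,rmB), ball_in(b5,rmD), free(left), robot_in(rmD)}

== RESULT ==
["ball_in(b2,rmB)", "ball_in(b5,rmD)", "free(left)", "robot_in(rmD)"]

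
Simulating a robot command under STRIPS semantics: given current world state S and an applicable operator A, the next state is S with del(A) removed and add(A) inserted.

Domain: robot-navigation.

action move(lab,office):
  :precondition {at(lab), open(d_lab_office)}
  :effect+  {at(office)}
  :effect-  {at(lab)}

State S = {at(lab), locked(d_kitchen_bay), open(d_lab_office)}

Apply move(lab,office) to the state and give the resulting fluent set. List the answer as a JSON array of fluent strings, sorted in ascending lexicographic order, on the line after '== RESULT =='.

Progress:
  pre ⊆ S: {at(lab), open(d_lab_office)} ⊆ S  — applicable
  S \ del = {locked(d_kitchen_bay), open(d_lab_office)}
  ∪ add   = {at(office), locked(d_kitchen_bay), open(d_lab_office)}

== RESULT ==
["at(office)", "locked(d_kitchen_bay)", "open(d_lab_office)"]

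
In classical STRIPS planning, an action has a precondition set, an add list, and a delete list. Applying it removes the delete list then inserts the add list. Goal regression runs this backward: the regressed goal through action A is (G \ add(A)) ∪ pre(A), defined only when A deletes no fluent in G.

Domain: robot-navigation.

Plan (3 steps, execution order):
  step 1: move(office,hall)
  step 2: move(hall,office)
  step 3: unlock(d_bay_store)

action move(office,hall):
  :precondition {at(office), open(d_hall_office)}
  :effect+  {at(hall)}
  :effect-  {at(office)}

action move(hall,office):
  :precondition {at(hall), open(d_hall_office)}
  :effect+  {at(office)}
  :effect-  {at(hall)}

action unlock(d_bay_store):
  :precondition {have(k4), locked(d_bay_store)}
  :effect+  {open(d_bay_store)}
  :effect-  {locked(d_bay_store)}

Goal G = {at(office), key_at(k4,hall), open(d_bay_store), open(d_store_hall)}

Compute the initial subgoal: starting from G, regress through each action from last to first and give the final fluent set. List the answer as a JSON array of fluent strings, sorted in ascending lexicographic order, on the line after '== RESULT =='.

Regress step by step:
  through step 3 (unlock(d_bay_store)): drop {open(d_bay_store)}, keep {at(office), key_at(k4,hall), open(d_store_hall)}, require {have(k4), locked(d_bay_store)}
    → {at(office), have(k4), key_at(k4,hall), locked(d_bay_store), open(d_store_hall)}
  through step 2 (move(hall,office)): drop {at(office)}, keep {have(k4), key_at(k4,hall), locked(d_bay_store), open(d_store_hall)}, require {at(hall), open(d_hall_office)}
    → {at(hall), have(k4), key_at(k4,hall), locked(d_bay_store), open(d_hall_office), open(d_store_hall)}
  through step 1 (move(office,hall)): drop {at(hall)}, keep {have(k4), key_at(k4,hall), locked(d_bay_store), open(d_hall_office), open(d_store_hall)}, require {at(office), open(d_hall_office)}
    → {at(office), have(k4), key_at(k4,hall), locked(d_bay_store), open(d_hall_office), open(d_store_hall)}

== RESULT ==
["at(office)", "have(k4)", "key_at(k4,hall)", "locked(d_bay_store)", "open(d_hall_office)", "open(d_store_hall)"]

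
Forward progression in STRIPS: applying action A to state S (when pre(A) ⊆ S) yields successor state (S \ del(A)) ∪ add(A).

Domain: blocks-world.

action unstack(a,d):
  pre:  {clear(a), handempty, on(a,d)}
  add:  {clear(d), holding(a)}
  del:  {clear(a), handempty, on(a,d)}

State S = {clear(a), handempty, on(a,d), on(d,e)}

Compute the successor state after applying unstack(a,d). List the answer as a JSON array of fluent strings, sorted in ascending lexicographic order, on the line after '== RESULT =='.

Compute (S \ del) ∪ add:
  pre ⊆ S: {clear(a), handempty, on(a,d)} ⊆ S  — applicable
  S \ del = {on(d,e)}
  ∪ add   = {clear(d), holding(a), on(d,e)}

== RESULT ==
["clear(d)", "holding(a)", "on(d,e)"]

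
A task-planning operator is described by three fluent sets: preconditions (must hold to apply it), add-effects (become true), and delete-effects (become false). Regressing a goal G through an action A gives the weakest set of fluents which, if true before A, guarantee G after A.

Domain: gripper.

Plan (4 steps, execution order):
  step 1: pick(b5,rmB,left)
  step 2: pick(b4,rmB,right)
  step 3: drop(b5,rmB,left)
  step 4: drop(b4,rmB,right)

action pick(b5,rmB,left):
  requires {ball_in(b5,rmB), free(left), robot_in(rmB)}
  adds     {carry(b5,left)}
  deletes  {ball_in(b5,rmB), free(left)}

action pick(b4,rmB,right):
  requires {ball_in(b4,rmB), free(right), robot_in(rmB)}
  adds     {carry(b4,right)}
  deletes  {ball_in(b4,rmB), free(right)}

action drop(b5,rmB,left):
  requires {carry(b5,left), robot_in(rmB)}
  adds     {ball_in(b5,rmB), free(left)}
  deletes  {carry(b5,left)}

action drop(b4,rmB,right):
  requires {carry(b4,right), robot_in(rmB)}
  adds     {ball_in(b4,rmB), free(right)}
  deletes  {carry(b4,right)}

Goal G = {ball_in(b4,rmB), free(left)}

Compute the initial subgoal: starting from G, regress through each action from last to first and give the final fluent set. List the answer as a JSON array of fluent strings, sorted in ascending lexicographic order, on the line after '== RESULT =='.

Regress step by step:
  through step 4 (drop(b4,rmB,right)): drop {ball_in(b4,rmB)}, keep {free(left)}, require {carry(b4,right), robot_in(rmB)}
    → {carry(b4,right), free(left), robot_in(rmB)}
  through step 3 (drop(b5,rmB,left)): drop {free(left)}, keep {carry(b4,right), robot_in(rmB)}, require {carry(b5,left), robot_in(rmB)}
    → {carry(b4,right), carry(b5,left), robot_in(rmB)}
  through step 2 (pick(b4,rmB,right)): drop {carry(b4,right)}, keep {carry(b5,left), robot_in(rmB)}, require {ball_in(b4,rmB), free(right), robot_in(rmB)}
    → {ball_in(b4,rmB), carry(b5,left), free(right), robot_in(rmB)}
  through step 1 (pick(b5,rmB,left)): drop {carry(b5,left)}, keep {ball_in(b4,rmB), free(right), robot_in(rmB)}, require {ball_in(b5,rmB), free(left), robot_in(rmB)}
    → {ball_in(b4,rmB), ball_in(b5,rmB), free(left), free(right), robot_in(rmB)}

== RESULT ==
["ball_in(b4,rmB)", "ball_in(b5,rmB)", "free(left)", "free(right)", "robot_in(rmB)"]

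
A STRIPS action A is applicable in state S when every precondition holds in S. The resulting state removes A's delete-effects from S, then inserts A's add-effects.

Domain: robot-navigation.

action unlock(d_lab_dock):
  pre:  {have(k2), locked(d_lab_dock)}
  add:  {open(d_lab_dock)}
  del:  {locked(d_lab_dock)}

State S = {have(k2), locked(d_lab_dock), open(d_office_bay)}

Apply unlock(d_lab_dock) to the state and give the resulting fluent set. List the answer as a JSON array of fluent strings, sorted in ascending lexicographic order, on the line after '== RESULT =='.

Progress:
  pre ⊆ S: {have(k2), locked(d_lab_dock)} ⊆ S  — applicable
  S \ del = {have(k2), open(d_office_bay)}
  ∪ add   = {have(k2), open(d_lab_dock), open(d_office_bay)}

== RESULT ==
["have(k2)", "open(d_lab_dock)", "open(d_office_bay)"]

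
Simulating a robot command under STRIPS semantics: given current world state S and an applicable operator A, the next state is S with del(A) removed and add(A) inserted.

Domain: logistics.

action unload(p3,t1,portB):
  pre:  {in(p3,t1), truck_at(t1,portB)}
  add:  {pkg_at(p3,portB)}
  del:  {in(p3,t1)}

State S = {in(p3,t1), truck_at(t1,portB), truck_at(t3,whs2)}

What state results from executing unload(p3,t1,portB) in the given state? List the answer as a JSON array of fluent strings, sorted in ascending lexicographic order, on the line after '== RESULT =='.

Progress:
  pre ⊆ S: {in(p3,t1), truck_at(t1,portB)} ⊆ S  — applicable
  S \ del = {truck_at(t1,portB), truck_at(t3,whs2)}
  ∪ add   = {pkg_at(p3,portB), truck_at(t1,portB), truck_at(t3,whs2)}

== RESULT ==
["pkg_at(p3,portB)", "truck_at(t1,portB)", "truck_at(t3,whs2)"]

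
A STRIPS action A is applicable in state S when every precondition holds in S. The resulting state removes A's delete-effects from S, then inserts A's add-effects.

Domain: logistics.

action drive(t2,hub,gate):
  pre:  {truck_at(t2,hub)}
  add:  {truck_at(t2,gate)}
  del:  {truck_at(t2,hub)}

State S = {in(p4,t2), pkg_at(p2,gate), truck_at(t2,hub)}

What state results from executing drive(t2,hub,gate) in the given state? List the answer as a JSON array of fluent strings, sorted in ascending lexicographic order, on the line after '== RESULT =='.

Progress:
  pre ⊆ S: {truck_at(t2,hub)} ⊆ S  — applicable
  S \ del = {in(p4,t2), pkg_at(p2,gate)}
  ∪ add   = {in(p4,t2), pkg_at(p2,gate), truck_at(t2,gate)}

== RESULT ==
["in(p4,t2)", "pkg_at(p2,gate)", "truck_at(t2,gate)"]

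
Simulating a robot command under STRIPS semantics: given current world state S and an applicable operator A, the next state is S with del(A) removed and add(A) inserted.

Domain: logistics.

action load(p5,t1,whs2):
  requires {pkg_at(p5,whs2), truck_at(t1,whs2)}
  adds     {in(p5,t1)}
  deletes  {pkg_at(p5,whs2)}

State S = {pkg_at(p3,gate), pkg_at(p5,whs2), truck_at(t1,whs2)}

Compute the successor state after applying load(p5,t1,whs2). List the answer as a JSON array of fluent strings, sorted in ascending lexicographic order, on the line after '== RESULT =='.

Compute (S \ del) ∪ add:
  pre ⊆ S: {pkg_at(p5,whs2), truck_at(t1,whs2)} ⊆ S  — applicable
  S \ del = {pkg_at(p3,gate), truck_at(t1,whs2)}
  ∪ add   = {in(p5,t1), pkg_at(p3,gate), truck_at(t1,whs2)}

== RESULT ==
["in(p5,t1)", "pkg_at(p3,gate)", "truck_at(t1,whs2)"]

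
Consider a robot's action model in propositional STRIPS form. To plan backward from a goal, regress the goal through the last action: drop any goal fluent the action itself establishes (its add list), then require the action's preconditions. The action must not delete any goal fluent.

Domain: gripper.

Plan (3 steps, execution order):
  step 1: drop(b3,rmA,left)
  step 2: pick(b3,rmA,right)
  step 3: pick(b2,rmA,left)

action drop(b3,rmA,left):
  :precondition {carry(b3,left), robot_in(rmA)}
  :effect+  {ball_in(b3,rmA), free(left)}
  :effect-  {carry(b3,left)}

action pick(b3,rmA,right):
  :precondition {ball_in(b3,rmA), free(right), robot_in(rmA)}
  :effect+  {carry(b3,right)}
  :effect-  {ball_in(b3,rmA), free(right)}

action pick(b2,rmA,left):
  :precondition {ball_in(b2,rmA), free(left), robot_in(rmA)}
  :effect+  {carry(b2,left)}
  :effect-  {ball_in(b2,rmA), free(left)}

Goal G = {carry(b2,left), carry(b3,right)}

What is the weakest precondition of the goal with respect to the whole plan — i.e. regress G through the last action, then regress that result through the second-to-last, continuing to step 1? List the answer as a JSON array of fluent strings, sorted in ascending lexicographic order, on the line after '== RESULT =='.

Work backward from the goal:
  through step 3 (pick(b2,rmA,left)): drop {carry(b2,left)}, keep {carry(b3,right)}, require {ball_in(b2,rmA), free(left), robot_in(rmA)}
    → {ball_in(b2,rmA), carry(b3,right), free(left), robot_in(rmA)}
  through step 2 (pick(b3,rmA,right)): drop {carry(b3,right)}, keep {ball_in(b2,rmA), free(left), robot_in(rmA)}, require {ball_in(b3,rmA), free(right), robot_in(rmA)}
    → {ball_in(b2,rmA), ball_in(b3,rmA), free(left), free(right), robot_in(rmA)}
  through step 1 (drop(b3,rmA,left)): drop {ball_in(b3,rmA), free(left)}, keep {ball_in(b2,rmA), free(right), robot_in(rmA)}, require {carry(b3,left), robot_in(rmA)}
    → {ball_in(b2,rmA), carry(b3,left), free(right), robot_in(rmA)}

== RESULT ==
["ball_in(b2,rmA)", "carry(b3,left)", "free(right)", "robot_in(rmA)"]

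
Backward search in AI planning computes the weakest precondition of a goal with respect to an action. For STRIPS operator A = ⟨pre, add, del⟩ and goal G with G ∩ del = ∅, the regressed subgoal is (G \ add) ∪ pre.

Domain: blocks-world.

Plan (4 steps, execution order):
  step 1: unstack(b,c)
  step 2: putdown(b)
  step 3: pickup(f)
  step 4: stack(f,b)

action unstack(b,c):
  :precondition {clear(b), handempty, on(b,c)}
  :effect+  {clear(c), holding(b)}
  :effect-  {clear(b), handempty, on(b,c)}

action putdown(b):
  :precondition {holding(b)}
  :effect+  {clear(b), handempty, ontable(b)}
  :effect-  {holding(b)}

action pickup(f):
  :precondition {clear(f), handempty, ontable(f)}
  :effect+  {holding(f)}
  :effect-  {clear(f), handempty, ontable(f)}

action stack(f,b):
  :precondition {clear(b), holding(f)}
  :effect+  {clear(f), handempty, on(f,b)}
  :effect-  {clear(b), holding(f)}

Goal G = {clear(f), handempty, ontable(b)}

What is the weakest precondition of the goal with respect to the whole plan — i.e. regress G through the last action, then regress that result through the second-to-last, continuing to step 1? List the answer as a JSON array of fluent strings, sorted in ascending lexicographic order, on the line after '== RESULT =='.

Work backward from the goal:
  through step 4 (stack(f,b)): drop {clear(f), handempty}, keep {ontable(b)}, require {clear(b), holding(f)}
    → {clear(b), holding(f), ontable(b)}
  through step 3 (pickup(f)): drop {holding(f)}, keep {clear(b), ontable(b)}, require {clear(f), handempty, ontable(f)}
    → {clear(b), clear(f), handempty, ontable(b), ontable(f)}
  through step 2 (putdown(b)): drop {clear(b), handempty, ontable(b)}, keep {clear(f), ontable(f)}, require {holding(b)}
    → {clear(f), holding(b), ontable(f)}
  through step 1 (unstack(b,c)): drop {holding(b)}, keep {clear(f), ontable(f)}, require {clear(b), handempty, on(b,c)}
    → {clear(b), clear(f), handempty, on(b,c), ontable(f)}

== RESULT ==
["clear(b)", "clear(f)", "handempty", "on(b,c)", "ontable(f)"]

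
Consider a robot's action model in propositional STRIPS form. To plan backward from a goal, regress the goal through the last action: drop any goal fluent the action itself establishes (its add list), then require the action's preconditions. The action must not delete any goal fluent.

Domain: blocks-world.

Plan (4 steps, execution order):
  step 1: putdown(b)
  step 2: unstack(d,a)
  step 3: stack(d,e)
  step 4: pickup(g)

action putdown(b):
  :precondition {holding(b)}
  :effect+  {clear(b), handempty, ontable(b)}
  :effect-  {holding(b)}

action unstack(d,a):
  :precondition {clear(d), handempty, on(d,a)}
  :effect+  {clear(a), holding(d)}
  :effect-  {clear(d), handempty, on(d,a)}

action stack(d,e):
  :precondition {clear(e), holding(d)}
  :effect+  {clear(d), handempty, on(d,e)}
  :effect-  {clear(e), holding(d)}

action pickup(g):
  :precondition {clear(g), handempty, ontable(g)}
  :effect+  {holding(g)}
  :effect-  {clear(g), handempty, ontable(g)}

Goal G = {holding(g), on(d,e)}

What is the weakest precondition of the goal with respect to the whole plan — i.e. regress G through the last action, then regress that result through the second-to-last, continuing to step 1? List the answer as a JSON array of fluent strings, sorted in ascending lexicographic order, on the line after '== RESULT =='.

Work backward from the goal:
  through step 4 (pickup(g)): drop {holding(g)}, keep {on(d,e)}, require {clear(g), handempty, ontable(g)}
    → {clear(g), handempty, on(d,e), ontable(g)}
  through step 3 (stack(d,e)): drop {handempty, on(d,e)}, keep {clear(g), ontable(g)}, require {clear(e), holding(d)}
    → {clear(e), clear(g), holding(d), ontable(g)}
  through step 2 (unstack(d,a)): drop {holding(d)}, keep {clear(e), clear(g), ontable(g)}, require {clear(d), handempty, on(d,a)}
    → {clear(d), clear(e), clear(g), handempty, on(d,a), ontable(g)}
  through step 1 (putdown(b)): drop {handempty}, keep {clear(d), clear(e), clear(g), on(d,a), ontable(g)}, require {holding(b)}
    → {clear(d), clear(e), clear(g), holding(b), on(d,a), ontable(g)}

== RESULT ==
["clear(d)", "clear(e)", "clear(g)", "holding(b)", "on(d,a)", "ontable(g)"]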